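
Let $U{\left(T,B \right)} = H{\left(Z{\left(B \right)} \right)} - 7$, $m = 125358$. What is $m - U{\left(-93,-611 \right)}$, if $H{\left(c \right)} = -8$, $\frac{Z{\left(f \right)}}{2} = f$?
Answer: $125373$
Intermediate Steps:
$Z{\left(f \right)} = 2 f$
$U{\left(T,B \right)} = -15$ ($U{\left(T,B \right)} = -8 - 7 = -15$)
$m - U{\left(-93,-611 \right)} = 125358 - -15 = 125358 + 15 = 125373$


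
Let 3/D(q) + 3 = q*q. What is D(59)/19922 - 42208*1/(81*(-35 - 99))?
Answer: 1462269078745/376029861732 ≈ 3.8887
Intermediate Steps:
D(q) = 3/(-3 + q²) (D(q) = 3/(-3 + q*q) = 3/(-3 + q²))
D(59)/19922 - 42208*1/(81*(-35 - 99)) = (3/(-3 + 59²))/19922 - 42208*1/(81*(-35 - 99)) = (3/(-3 + 3481))*(1/19922) - 42208/(81*(-134)) = (3/3478)*(1/19922) - 42208/(-10854) = (3*(1/3478))*(1/19922) - 42208*(-1/10854) = (3/3478)*(1/19922) + 21104/5427 = 3/69288716 + 21104/5427 = 1462269078745/376029861732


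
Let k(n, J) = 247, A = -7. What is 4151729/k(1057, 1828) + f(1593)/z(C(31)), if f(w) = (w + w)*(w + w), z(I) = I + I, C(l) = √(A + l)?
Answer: 4151729/247 + 845883*√6/2 ≈ 1.0528e+6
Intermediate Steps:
C(l) = √(-7 + l)
z(I) = 2*I
f(w) = 4*w² (f(w) = (2*w)*(2*w) = 4*w²)
4151729/k(1057, 1828) + f(1593)/z(C(31)) = 4151729/247 + (4*1593²)/((2*√(-7 + 31))) = 4151729*(1/247) + (4*2537649)/((2*√24)) = 4151729/247 + 10150596/((2*(2*√6))) = 4151729/247 + 10150596/((4*√6)) = 4151729/247 + 10150596*(√6/24) = 4151729/247 + 845883*√6/2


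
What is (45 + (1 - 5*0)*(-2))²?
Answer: 1849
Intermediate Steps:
(45 + (1 - 5*0)*(-2))² = (45 + (1 + 0)*(-2))² = (45 + 1*(-2))² = (45 - 2)² = 43² = 1849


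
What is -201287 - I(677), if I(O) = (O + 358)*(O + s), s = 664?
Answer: -1589222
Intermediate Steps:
I(O) = (358 + O)*(664 + O) (I(O) = (O + 358)*(O + 664) = (358 + O)*(664 + O))
-201287 - I(677) = -201287 - (237712 + 677² + 1022*677) = -201287 - (237712 + 458329 + 691894) = -201287 - 1*1387935 = -201287 - 1387935 = -1589222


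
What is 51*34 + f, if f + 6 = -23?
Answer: 1705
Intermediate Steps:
f = -29 (f = -6 - 23 = -29)
51*34 + f = 51*34 - 29 = 1734 - 29 = 1705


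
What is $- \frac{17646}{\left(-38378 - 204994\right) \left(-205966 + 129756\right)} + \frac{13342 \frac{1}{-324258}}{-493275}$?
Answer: $- \frac{2524499708183}{2908454043431504700} \approx -8.6799 \cdot 10^{-7}$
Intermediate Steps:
$- \frac{17646}{\left(-38378 - 204994\right) \left(-205966 + 129756\right)} + \frac{13342 \frac{1}{-324258}}{-493275} = - \frac{17646}{\left(-243372\right) \left(-76210\right)} + 13342 \left(- \frac{1}{324258}\right) \left(- \frac{1}{493275}\right) = - \frac{17646}{18547380120} - - \frac{6671}{79974182475} = \left(-17646\right) \frac{1}{18547380120} + \frac{6671}{79974182475} = - \frac{173}{181837060} + \frac{6671}{79974182475} = - \frac{2524499708183}{2908454043431504700}$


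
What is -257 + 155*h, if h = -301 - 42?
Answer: -53422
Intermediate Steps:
h = -343
-257 + 155*h = -257 + 155*(-343) = -257 - 53165 = -53422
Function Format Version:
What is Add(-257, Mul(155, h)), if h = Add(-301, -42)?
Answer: -53422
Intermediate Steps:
h = -343
Add(-257, Mul(155, h)) = Add(-257, Mul(155, -343)) = Add(-257, -53165) = -53422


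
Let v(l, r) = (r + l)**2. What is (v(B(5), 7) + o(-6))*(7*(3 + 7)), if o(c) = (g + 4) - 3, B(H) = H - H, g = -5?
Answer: 3150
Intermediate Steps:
B(H) = 0
o(c) = -4 (o(c) = (-5 + 4) - 3 = -1 - 3 = -4)
v(l, r) = (l + r)**2
(v(B(5), 7) + o(-6))*(7*(3 + 7)) = ((0 + 7)**2 - 4)*(7*(3 + 7)) = (7**2 - 4)*(7*10) = (49 - 4)*70 = 45*70 = 3150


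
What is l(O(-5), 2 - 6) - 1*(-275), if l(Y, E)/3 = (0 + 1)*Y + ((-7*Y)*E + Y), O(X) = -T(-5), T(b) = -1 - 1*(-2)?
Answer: 185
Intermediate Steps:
T(b) = 1 (T(b) = -1 + 2 = 1)
O(X) = -1 (O(X) = -1*1 = -1)
l(Y, E) = 6*Y - 21*E*Y (l(Y, E) = 3*((0 + 1)*Y + ((-7*Y)*E + Y)) = 3*(1*Y + (-7*E*Y + Y)) = 3*(Y + (Y - 7*E*Y)) = 3*(2*Y - 7*E*Y) = 6*Y - 21*E*Y)
l(O(-5), 2 - 6) - 1*(-275) = 3*(-1)*(2 - 7*(2 - 6)) - 1*(-275) = 3*(-1)*(2 - 7*(-4)) + 275 = 3*(-1)*(2 + 28) + 275 = 3*(-1)*30 + 275 = -90 + 275 = 185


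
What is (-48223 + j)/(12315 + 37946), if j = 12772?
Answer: -35451/50261 ≈ -0.70534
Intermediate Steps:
(-48223 + j)/(12315 + 37946) = (-48223 + 12772)/(12315 + 37946) = -35451/50261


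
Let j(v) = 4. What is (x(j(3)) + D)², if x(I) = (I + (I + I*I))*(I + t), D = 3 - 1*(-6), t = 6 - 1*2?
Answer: 40401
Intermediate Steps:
t = 4 (t = 6 - 2 = 4)
D = 9 (D = 3 + 6 = 9)
x(I) = (4 + I)*(I² + 2*I) (x(I) = (I + (I + I*I))*(I + 4) = (I + (I + I²))*(4 + I) = (I² + 2*I)*(4 + I) = (4 + I)*(I² + 2*I))
(x(j(3)) + D)² = (4*(8 + 4² + 6*4) + 9)² = (4*(8 + 16 + 24) + 9)² = (4*48 + 9)² = (192 + 9)² = 201² = 40401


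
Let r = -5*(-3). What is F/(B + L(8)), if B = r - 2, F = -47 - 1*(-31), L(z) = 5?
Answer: -8/9 ≈ -0.88889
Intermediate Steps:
r = 15
F = -16 (F = -47 + 31 = -16)
B = 13 (B = 15 - 2 = 13)
F/(B + L(8)) = -16/(13 + 5) = -16/18 = -16*1/18 = -8/9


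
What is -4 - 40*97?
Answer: -3884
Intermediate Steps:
-4 - 40*97 = -4 - 3880 = -3884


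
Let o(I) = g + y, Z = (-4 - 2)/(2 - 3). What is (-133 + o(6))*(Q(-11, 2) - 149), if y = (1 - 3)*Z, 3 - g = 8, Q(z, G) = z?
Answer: 24000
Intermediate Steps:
Z = 6 (Z = -6/(-1) = -6*(-1) = 6)
g = -5 (g = 3 - 1*8 = 3 - 8 = -5)
y = -12 (y = (1 - 3)*6 = -2*6 = -12)
o(I) = -17 (o(I) = -5 - 12 = -17)
(-133 + o(6))*(Q(-11, 2) - 149) = (-133 - 17)*(-11 - 149) = -150*(-160) = 24000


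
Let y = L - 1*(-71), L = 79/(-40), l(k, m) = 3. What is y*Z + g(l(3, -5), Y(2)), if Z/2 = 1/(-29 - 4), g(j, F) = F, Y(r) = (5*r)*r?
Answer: 949/60 ≈ 15.817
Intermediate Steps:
L = -79/40 (L = 79*(-1/40) = -79/40 ≈ -1.9750)
Y(r) = 5*r²
y = 2761/40 (y = -79/40 - 1*(-71) = -79/40 + 71 = 2761/40 ≈ 69.025)
Z = -2/33 (Z = 2/(-29 - 4) = 2/(-33) = 2*(-1/33) = -2/33 ≈ -0.060606)
y*Z + g(l(3, -5), Y(2)) = (2761/40)*(-2/33) + 5*2² = -251/60 + 5*4 = -251/60 + 20 = 949/60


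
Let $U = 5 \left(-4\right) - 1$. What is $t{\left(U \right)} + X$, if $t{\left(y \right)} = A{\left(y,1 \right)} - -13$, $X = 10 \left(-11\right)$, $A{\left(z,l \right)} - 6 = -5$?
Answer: $-96$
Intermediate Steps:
$U = -21$ ($U = -20 - 1 = -21$)
$A{\left(z,l \right)} = 1$ ($A{\left(z,l \right)} = 6 - 5 = 1$)
$X = -110$
$t{\left(y \right)} = 14$ ($t{\left(y \right)} = 1 - -13 = 1 + 13 = 14$)
$t{\left(U \right)} + X = 14 - 110 = -96$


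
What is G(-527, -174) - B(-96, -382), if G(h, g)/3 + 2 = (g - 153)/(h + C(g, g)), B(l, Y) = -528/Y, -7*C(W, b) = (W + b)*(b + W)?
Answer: -174646533/23835463 ≈ -7.3272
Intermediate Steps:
C(W, b) = -(W + b)**2/7 (C(W, b) = -(W + b)*(b + W)/7 = -(W + b)*(W + b)/7 = -(W + b)**2/7)
G(h, g) = -6 + 3*(-153 + g)/(h - 4*g**2/7) (G(h, g) = -6 + 3*((g - 153)/(h - (g + g)**2/7)) = -6 + 3*((-153 + g)/(h - 4*g**2/7)) = -6 + 3*(-153 + g)/(h - 4*g**2/7))
G(-527, -174) - B(-96, -382) = 3*(-1071 - 14*(-527) + 7*(-174) + 8*(-174)**2)/(-4*(-174)**2 + 7*(-527)) - (-528)/(-382) = 3*(-1071 + 7378 - 1218 + 8*30276)/(-4*30276 - 3689) - (-528)*(-1)/382 = 3*(-1071 + 7378 - 1218 + 242208)/(-121104 - 3689) - 1*264/191 = 3*247297/(-124793) - 264/191 = 3*(-1/124793)*247297 - 264/191 = -741891/124793 - 264/191 = -174646533/23835463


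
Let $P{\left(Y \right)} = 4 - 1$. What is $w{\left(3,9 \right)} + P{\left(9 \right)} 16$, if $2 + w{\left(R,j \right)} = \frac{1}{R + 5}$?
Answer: $\frac{369}{8} \approx 46.125$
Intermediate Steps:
$w{\left(R,j \right)} = -2 + \frac{1}{5 + R}$ ($w{\left(R,j \right)} = -2 + \frac{1}{R + 5} = -2 + \frac{1}{5 + R}$)
$P{\left(Y \right)} = 3$ ($P{\left(Y \right)} = 4 - 1 = 3$)
$w{\left(3,9 \right)} + P{\left(9 \right)} 16 = \frac{-9 - 6}{5 + 3} + 3 \cdot 16 = \frac{-9 - 6}{8} + 48 = \frac{1}{8} \left(-15\right) + 48 = - \frac{15}{8} + 48 = \frac{369}{8}$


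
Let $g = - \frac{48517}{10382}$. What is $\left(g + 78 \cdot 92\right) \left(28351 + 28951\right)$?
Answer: $\frac{73556715085}{179} \approx 4.1093 \cdot 10^{8}$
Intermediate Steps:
$g = - \frac{1673}{358}$ ($g = \left(-48517\right) \frac{1}{10382} = - \frac{1673}{358} \approx -4.6732$)
$\left(g + 78 \cdot 92\right) \left(28351 + 28951\right) = \left(- \frac{1673}{358} + 78 \cdot 92\right) \left(28351 + 28951\right) = \left(- \frac{1673}{358} + 7176\right) 57302 = \frac{2567335}{358} \cdot 57302 = \frac{73556715085}{179}$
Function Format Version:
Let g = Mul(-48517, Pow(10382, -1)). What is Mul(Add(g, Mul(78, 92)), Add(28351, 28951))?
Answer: Rational(73556715085, 179) ≈ 4.1093e+8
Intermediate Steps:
g = Rational(-1673, 358) (g = Mul(-48517, Rational(1, 10382)) = Rational(-1673, 358) ≈ -4.6732)
Mul(Add(g, Mul(78, 92)), Add(28351, 28951)) = Mul(Add(Rational(-1673, 358), Mul(78, 92)), Add(28351, 28951)) = Mul(Add(Rational(-1673, 358), 7176), 57302) = Mul(Rational(2567335, 358), 57302) = Rational(73556715085, 179)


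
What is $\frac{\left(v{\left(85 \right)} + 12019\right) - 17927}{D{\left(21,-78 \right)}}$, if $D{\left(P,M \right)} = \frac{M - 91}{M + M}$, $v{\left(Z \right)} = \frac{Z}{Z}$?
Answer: $- \frac{70884}{13} \approx -5452.6$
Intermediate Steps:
$v{\left(Z \right)} = 1$
$D{\left(P,M \right)} = \frac{-91 + M}{2 M}$
$\frac{\left(v{\left(85 \right)} + 12019\right) - 17927}{D{\left(21,-78 \right)}} = \frac{\left(1 + 12019\right) - 17927}{\frac{1}{2} \frac{1}{-78} \left(-91 - 78\right)} = \frac{12020 - 17927}{\frac{1}{2} \left(- \frac{1}{78}\right) \left(-169\right)} = - \frac{5907}{\frac{13}{12}} = \left(-5907\right) \frac{12}{13} = - \frac{70884}{13}$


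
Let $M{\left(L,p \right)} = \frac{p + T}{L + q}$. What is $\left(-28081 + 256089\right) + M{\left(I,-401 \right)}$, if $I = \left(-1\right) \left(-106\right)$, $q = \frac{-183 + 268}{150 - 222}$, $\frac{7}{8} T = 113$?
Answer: $\frac{12045297616}{52829} \approx 2.2801 \cdot 10^{5}$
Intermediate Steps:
$T = \frac{904}{7}$ ($T = \frac{8}{7} \cdot 113 = \frac{904}{7} \approx 129.14$)
$q = - \frac{85}{72}$ ($q = \frac{85}{-72} = 85 \left(- \frac{1}{72}\right) = - \frac{85}{72} \approx -1.1806$)
$I = 106$
$M{\left(L,p \right)} = \frac{\frac{904}{7} + p}{- \frac{85}{72} + L}$ ($M{\left(L,p \right)} = \frac{p + \frac{904}{7}}{L - \frac{85}{72}} = \frac{\frac{904}{7} + p}{- \frac{85}{72} + L}$)
$\left(-28081 + 256089\right) + M{\left(I,-401 \right)} = \left(-28081 + 256089\right) + \frac{72 \left(904 + 7 \left(-401\right)\right)}{7 \left(-85 + 72 \cdot 106\right)} = 228008 + \frac{72 \left(904 - 2807\right)}{7 \left(-85 + 7632\right)} = 228008 + \frac{72}{7} \cdot \frac{1}{7547} \left(-1903\right) = 228008 - \frac{137016}{52829} = \frac{12045297616}{52829}$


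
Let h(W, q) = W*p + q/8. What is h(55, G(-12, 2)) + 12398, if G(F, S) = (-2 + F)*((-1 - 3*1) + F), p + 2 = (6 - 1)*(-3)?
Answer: 11491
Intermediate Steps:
p = -17 (p = -2 + (6 - 1)*(-3) = -2 + 5*(-3) = -2 - 15 = -17)
G(F, S) = (-4 + F)*(-2 + F) (G(F, S) = (-2 + F)*((-1 - 3) + F) = (-2 + F)*(-4 + F) = (-4 + F)*(-2 + F))
h(W, q) = -17*W + q/8 (h(W, q) = W*(-17) + q/8 = -17*W + q*(1/8) = -17*W + q/8)
h(55, G(-12, 2)) + 12398 = (-17*55 + (8 + (-12)**2 - 6*(-12))/8) + 12398 = (-935 + (8 + 144 + 72)/8) + 12398 = (-935 + (1/8)*224) + 12398 = (-935 + 28) + 12398 = -907 + 12398 = 11491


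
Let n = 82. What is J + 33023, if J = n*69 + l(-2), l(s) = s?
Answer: 38679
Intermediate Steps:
J = 5656 (J = 82*69 - 2 = 5658 - 2 = 5656)
J + 33023 = 5656 + 33023 = 38679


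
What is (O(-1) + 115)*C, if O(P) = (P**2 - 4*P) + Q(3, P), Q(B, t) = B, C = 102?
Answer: 12546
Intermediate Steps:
O(P) = 3 + P**2 - 4*P (O(P) = (P**2 - 4*P) + 3 = 3 + P**2 - 4*P)
(O(-1) + 115)*C = ((3 + (-1)**2 - 4*(-1)) + 115)*102 = ((3 + 1 + 4) + 115)*102 = (8 + 115)*102 = 123*102 = 12546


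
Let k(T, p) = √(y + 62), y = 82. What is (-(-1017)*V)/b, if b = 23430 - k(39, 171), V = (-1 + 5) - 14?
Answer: -565/1301 ≈ -0.43428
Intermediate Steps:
V = -10 (V = 4 - 14 = -10)
k(T, p) = 12 (k(T, p) = √(82 + 62) = √144 = 12)
b = 23418 (b = 23430 - 1*12 = 23430 - 12 = 23418)
(-(-1017)*V)/b = -(-1017)*(-10)/23418 = -113*90*(1/23418) = -10170*1/23418 = -565/1301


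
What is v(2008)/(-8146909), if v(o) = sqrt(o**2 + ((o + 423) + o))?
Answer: -sqrt(4036503)/8146909 ≈ -0.00024661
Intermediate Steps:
v(o) = sqrt(423 + o**2 + 2*o) (v(o) = sqrt(o**2 + ((423 + o) + o)) = sqrt(o**2 + (423 + 2*o)) = sqrt(423 + o**2 + 2*o))
v(2008)/(-8146909) = sqrt(423 + 2008**2 + 2*2008)/(-8146909) = sqrt(423 + 4032064 + 4016)*(-1/8146909) = sqrt(4036503)*(-1/8146909) = -sqrt(4036503)/8146909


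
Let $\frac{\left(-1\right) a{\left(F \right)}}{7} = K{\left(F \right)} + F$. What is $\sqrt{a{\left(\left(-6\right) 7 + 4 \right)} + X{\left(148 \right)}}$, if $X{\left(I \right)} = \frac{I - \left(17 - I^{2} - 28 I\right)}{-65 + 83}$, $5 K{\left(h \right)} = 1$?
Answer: $\frac{\sqrt{1547090}}{30} \approx 41.461$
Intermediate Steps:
$K{\left(h \right)} = \frac{1}{5}$ ($K{\left(h \right)} = \frac{1}{5} \cdot 1 = \frac{1}{5}$)
$X{\left(I \right)} = - \frac{17}{18} + \frac{I^{2}}{18} + \frac{29 I}{18}$ ($X{\left(I \right)} = \frac{I + \left(-17 + I^{2} + 28 I\right)}{18} = \left(-17 + I^{2} + 29 I\right) \frac{1}{18} = - \frac{17}{18} + \frac{I^{2}}{18} + \frac{29 I}{18}$)
$a{\left(F \right)} = - \frac{7}{5} - 7 F$ ($a{\left(F \right)} = - 7 \left(\frac{1}{5} + F\right) = - \frac{7}{5} - 7 F$)
$\sqrt{a{\left(\left(-6\right) 7 + 4 \right)} + X{\left(148 \right)}} = \sqrt{\left(- \frac{7}{5} - 7 \left(\left(-6\right) 7 + 4\right)\right) + \left(- \frac{17}{18} + \frac{148^{2}}{18} + \frac{29}{18} \cdot 148\right)} = \sqrt{\left(- \frac{7}{5} - 7 \left(-42 + 4\right)\right) + \left(- \frac{17}{18} + \frac{1}{18} \cdot 21904 + \frac{2146}{9}\right)} = \sqrt{\left(- \frac{7}{5} - -266\right) + \left(- \frac{17}{18} + \frac{10952}{9} + \frac{2146}{9}\right)} = \sqrt{\left(- \frac{7}{5} + 266\right) + \frac{26179}{18}} = \sqrt{\frac{1323}{5} + \frac{26179}{18}} = \sqrt{\frac{154709}{90}} = \frac{\sqrt{1547090}}{30}$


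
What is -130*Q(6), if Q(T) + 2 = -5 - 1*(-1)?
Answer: 780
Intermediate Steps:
Q(T) = -6 (Q(T) = -2 + (-5 - 1*(-1)) = -2 + (-5 + 1) = -2 - 4 = -6)
-130*Q(6) = -130*(-6) = 780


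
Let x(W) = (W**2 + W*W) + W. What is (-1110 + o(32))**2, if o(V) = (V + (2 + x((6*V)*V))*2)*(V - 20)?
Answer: 3283656055558243236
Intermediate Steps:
x(W) = W + 2*W**2 (x(W) = (W**2 + W**2) + W = 2*W**2 + W = W + 2*W**2)
o(V) = (-20 + V)*(4 + V + 12*V**2*(1 + 12*V**2)) (o(V) = (V + (2 + ((6*V)*V)*(1 + 2*((6*V)*V)))*2)*(V - 20) = (V + (2 + (6*V**2)*(1 + 2*(6*V**2)))*2)*(-20 + V) = (V + (2 + (6*V**2)*(1 + 12*V**2))*2)*(-20 + V) = (V + (2 + 6*V**2*(1 + 12*V**2))*2)*(-20 + V) = (V + (4 + 12*V**2*(1 + 12*V**2)))*(-20 + V) = (4 + V + 12*V**2*(1 + 12*V**2))*(-20 + V) = (-20 + V)*(4 + V + 12*V**2*(1 + 12*V**2)))
(-1110 + o(32))**2 = (-1110 + (-80 - 2880*32**4 - 239*32**2 - 16*32 + 12*32**3 + 144*32**5))**2 = (-1110 + (-80 - 2880*1048576 - 239*1024 - 512 + 12*32768 + 144*33554432))**2 = (-1110 + (-80 - 3019898880 - 244736 - 512 + 393216 + 4831838208))**2 = (-1110 + 1812087216)**2 = 1812086106**2 = 3283656055558243236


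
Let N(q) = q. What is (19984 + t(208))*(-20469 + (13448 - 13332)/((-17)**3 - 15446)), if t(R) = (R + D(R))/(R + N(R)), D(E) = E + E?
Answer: -16657054353877/40718 ≈ -4.0908e+8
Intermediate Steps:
D(E) = 2*E
t(R) = 3/2 (t(R) = (R + 2*R)/(R + R) = (3*R)/((2*R)) = (3*R)*(1/(2*R)) = 3/2)
(19984 + t(208))*(-20469 + (13448 - 13332)/((-17)**3 - 15446)) = (19984 + 3/2)*(-20469 + (13448 - 13332)/((-17)**3 - 15446)) = 39971*(-20469 + 116/(-4913 - 15446))/2 = 39971*(-20469 + 116/(-20359))/2 = 39971*(-20469 + 116*(-1/20359))/2 = 39971*(-20469 - 116/20359)/2 = (39971/2)*(-416728487/20359) = -16657054353877/40718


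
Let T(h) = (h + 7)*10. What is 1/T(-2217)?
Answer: -1/22100 ≈ -4.5249e-5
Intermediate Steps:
T(h) = 70 + 10*h (T(h) = (7 + h)*10 = 70 + 10*h)
1/T(-2217) = 1/(70 + 10*(-2217)) = 1/(70 - 22170) = 1/(-22100) = -1/22100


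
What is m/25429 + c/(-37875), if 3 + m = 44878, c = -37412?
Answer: 2650990373/963123375 ≈ 2.7525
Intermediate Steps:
m = 44875 (m = -3 + 44878 = 44875)
m/25429 + c/(-37875) = 44875/25429 - 37412/(-37875) = 44875*(1/25429) - 37412*(-1/37875) = 44875/25429 + 37412/37875 = 2650990373/963123375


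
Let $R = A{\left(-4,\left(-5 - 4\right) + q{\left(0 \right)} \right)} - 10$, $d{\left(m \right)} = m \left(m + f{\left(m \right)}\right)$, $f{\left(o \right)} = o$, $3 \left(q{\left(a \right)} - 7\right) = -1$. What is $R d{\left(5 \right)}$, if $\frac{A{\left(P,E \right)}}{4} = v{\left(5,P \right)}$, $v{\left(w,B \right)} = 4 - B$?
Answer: $1100$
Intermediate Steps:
$q{\left(a \right)} = \frac{20}{3}$ ($q{\left(a \right)} = 7 + \frac{1}{3} \left(-1\right) = 7 - \frac{1}{3} = \frac{20}{3}$)
$A{\left(P,E \right)} = 16 - 4 P$ ($A{\left(P,E \right)} = 4 \left(4 - P\right) = 16 - 4 P$)
$d{\left(m \right)} = 2 m^{2}$ ($d{\left(m \right)} = m \left(m + m\right) = m 2 m = 2 m^{2}$)
$R = 22$ ($R = \left(16 - -16\right) - 10 = \left(16 + 16\right) - 10 = 32 - 10 = 22$)
$R d{\left(5 \right)} = 22 \cdot 2 \cdot 5^{2} = 22 \cdot 2 \cdot 25 = 22 \cdot 50 = 1100$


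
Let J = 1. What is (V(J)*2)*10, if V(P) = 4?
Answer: 80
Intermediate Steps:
(V(J)*2)*10 = (4*2)*10 = 8*10 = 80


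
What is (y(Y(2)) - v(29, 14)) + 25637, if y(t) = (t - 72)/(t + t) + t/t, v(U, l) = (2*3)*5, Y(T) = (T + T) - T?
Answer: 51181/2 ≈ 25591.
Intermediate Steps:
Y(T) = T (Y(T) = 2*T - T = T)
v(U, l) = 30 (v(U, l) = 6*5 = 30)
y(t) = 1 + (-72 + t)/(2*t) (y(t) = (-72 + t)/((2*t)) + 1 = (-72 + t)*(1/(2*t)) + 1 = (-72 + t)/(2*t) + 1 = 1 + (-72 + t)/(2*t))
(y(Y(2)) - v(29, 14)) + 25637 = ((3/2 - 36/2) - 1*30) + 25637 = ((3/2 - 36*½) - 30) + 25637 = ((3/2 - 18) - 30) + 25637 = (-33/2 - 30) + 25637 = -93/2 + 25637 = 51181/2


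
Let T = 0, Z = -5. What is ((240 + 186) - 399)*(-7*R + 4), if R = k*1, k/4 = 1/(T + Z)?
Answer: 1296/5 ≈ 259.20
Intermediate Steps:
k = -⅘ (k = 4/(0 - 5) = 4/(-5) = 4*(-⅕) = -⅘ ≈ -0.80000)
R = -⅘ (R = -⅘*1 = -⅘ ≈ -0.80000)
((240 + 186) - 399)*(-7*R + 4) = ((240 + 186) - 399)*(-7*(-⅘) + 4) = (426 - 399)*(28/5 + 4) = 27*(48/5) = 1296/5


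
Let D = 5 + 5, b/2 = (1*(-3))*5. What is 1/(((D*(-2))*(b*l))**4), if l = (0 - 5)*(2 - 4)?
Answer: 1/1296000000000000 ≈ 7.7160e-16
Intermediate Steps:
l = 10 (l = -5*(-2) = 10)
b = -30 (b = 2*((1*(-3))*5) = 2*(-3*5) = 2*(-15) = -30)
D = 10
1/(((D*(-2))*(b*l))**4) = 1/(((10*(-2))*(-30*10))**4) = 1/((-20*(-300))**4) = 1/(6000**4) = 1/1296000000000000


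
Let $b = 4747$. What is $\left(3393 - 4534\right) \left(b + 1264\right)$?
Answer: $-6858551$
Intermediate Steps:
$\left(3393 - 4534\right) \left(b + 1264\right) = \left(3393 - 4534\right) \left(4747 + 1264\right) = \left(-1141\right) 6011 = -6858551$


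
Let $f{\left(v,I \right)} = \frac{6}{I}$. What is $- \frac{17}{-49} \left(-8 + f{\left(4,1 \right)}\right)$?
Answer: $- \frac{34}{49} \approx -0.69388$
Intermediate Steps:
$- \frac{17}{-49} \left(-8 + f{\left(4,1 \right)}\right) = - \frac{17}{-49} \left(-8 + \frac{6}{1}\right) = \left(-17\right) \left(- \frac{1}{49}\right) \left(-8 + 6 \cdot 1\right) = \frac{17 \left(-8 + 6\right)}{49} = \frac{17}{49} \left(-2\right) = - \frac{34}{49}$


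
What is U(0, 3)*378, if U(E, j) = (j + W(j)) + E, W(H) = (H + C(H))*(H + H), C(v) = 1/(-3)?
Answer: 7182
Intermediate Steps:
C(v) = -1/3 (C(v) = 1*(-1/3) = -1/3)
W(H) = 2*H*(-1/3 + H) (W(H) = (H - 1/3)*(H + H) = (-1/3 + H)*(2*H) = 2*H*(-1/3 + H))
U(E, j) = E + j + 2*j*(-1 + 3*j)/3 (U(E, j) = (j + 2*j*(-1 + 3*j)/3) + E = E + j + 2*j*(-1 + 3*j)/3)
U(0, 3)*378 = (0 + 2*3**2 + (1/3)*3)*378 = (0 + 2*9 + 1)*378 = (0 + 18 + 1)*378 = 19*378 = 7182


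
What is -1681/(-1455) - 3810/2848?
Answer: -378031/2071920 ≈ -0.18245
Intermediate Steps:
-1681/(-1455) - 3810/2848 = -1681*(-1/1455) - 3810*1/2848 = 1681/1455 - 1905/1424 = -378031/2071920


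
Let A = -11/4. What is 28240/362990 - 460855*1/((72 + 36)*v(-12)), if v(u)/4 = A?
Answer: 16731930557/43123212 ≈ 388.00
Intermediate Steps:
A = -11/4 (A = -11*¼ = -11/4 ≈ -2.7500)
v(u) = -11 (v(u) = 4*(-11/4) = -11)
28240/362990 - 460855*1/((72 + 36)*v(-12)) = 28240/362990 - 460855*(-1/(11*(72 + 36))) = 28240*(1/362990) - 460855/(108*(-11)) = 2824/36299 - 460855/(-1188) = 2824/36299 - 460855*(-1/1188) = 2824/36299 + 460855/1188 = 16731930557/43123212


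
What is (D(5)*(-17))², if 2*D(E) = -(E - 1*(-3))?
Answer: 4624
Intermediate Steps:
D(E) = -3/2 - E/2 (D(E) = (-(E - 1*(-3)))/2 = (-(E + 3))/2 = (-(3 + E))/2 = (-3 - E)/2 = -3/2 - E/2)
(D(5)*(-17))² = ((-3/2 - ½*5)*(-17))² = ((-3/2 - 5/2)*(-17))² = (-4*(-17))² = 68² = 4624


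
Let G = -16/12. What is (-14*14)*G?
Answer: 784/3 ≈ 261.33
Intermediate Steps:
G = -4/3 (G = -16*1/12 = -4/3 ≈ -1.3333)
(-14*14)*G = -14*14*(-4/3) = -196*(-4/3) = 784/3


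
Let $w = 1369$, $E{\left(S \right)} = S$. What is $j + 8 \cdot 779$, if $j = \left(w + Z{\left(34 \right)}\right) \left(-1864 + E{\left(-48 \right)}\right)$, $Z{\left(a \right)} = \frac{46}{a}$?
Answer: $- \frac{44436008}{17} \approx -2.6139 \cdot 10^{6}$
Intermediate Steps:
$j = - \frac{44541952}{17}$ ($j = \left(1369 + \frac{46}{34}\right) \left(-1864 - 48\right) = \left(1369 + 46 \cdot \frac{1}{34}\right) \left(-1912\right) = \left(1369 + \frac{23}{17}\right) \left(-1912\right) = \frac{23296}{17} \left(-1912\right) = - \frac{44541952}{17} \approx -2.6201 \cdot 10^{6}$)
$j + 8 \cdot 779 = - \frac{44541952}{17} + 8 \cdot 779 = - \frac{44541952}{17} + 6232 = - \frac{44436008}{17}$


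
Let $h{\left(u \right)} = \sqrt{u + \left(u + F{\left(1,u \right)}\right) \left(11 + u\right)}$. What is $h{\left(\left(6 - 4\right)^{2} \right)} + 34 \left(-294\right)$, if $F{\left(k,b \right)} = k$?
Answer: $-9996 + \sqrt{79} \approx -9987.1$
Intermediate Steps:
$h{\left(u \right)} = \sqrt{u + \left(1 + u\right) \left(11 + u\right)}$ ($h{\left(u \right)} = \sqrt{u + \left(u + 1\right) \left(11 + u\right)} = \sqrt{u + \left(1 + u\right) \left(11 + u\right)}$)
$h{\left(\left(6 - 4\right)^{2} \right)} + 34 \left(-294\right) = \sqrt{11 + \left(\left(6 - 4\right)^{2}\right)^{2} + 13 \left(6 - 4\right)^{2}} + 34 \left(-294\right) = \sqrt{11 + \left(2^{2}\right)^{2} + 13 \cdot 2^{2}} - 9996 = \sqrt{11 + 4^{2} + 13 \cdot 4} - 9996 = \sqrt{11 + 16 + 52} - 9996 = \sqrt{79} - 9996 = -9996 + \sqrt{79}$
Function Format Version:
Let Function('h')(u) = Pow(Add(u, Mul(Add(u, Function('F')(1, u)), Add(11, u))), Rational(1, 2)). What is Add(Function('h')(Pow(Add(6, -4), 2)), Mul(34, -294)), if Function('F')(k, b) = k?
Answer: Add(-9996, Pow(79, Rational(1, 2))) ≈ -9987.1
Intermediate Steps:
Function('h')(u) = Pow(Add(u, Mul(Add(1, u), Add(11, u))), Rational(1, 2)) (Function('h')(u) = Pow(Add(u, Mul(Add(u, 1), Add(11, u))), Rational(1, 2)) = Pow(Add(u, Mul(Add(1, u), Add(11, u))), Rational(1, 2)))
Add(Function('h')(Pow(Add(6, -4), 2)), Mul(34, -294)) = Add(Pow(Add(11, Pow(Pow(Add(6, -4), 2), 2), Mul(13, Pow(Add(6, -4), 2))), Rational(1, 2)), Mul(34, -294)) = Add(Pow(Add(11, Pow(Pow(2, 2), 2), Mul(13, Pow(2, 2))), Rational(1, 2)), -9996) = Add(Pow(Add(11, Pow(4, 2), Mul(13, 4)), Rational(1, 2)), -9996) = Add(Pow(Add(11, 16, 52), Rational(1, 2)), -9996) = Add(Pow(79, Rational(1, 2)), -9996) = Add(-9996, Pow(79, Rational(1, 2)))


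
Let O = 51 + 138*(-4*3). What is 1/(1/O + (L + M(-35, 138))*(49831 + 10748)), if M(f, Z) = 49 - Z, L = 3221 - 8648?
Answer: -1605/536316791221 ≈ -2.9926e-9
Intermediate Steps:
L = -5427
O = -1605 (O = 51 + 138*(-12) = 51 - 1656 = -1605)
1/(1/O + (L + M(-35, 138))*(49831 + 10748)) = 1/(1/(-1605) + (-5427 + (49 - 1*138))*(49831 + 10748)) = 1/(-1/1605 + (-5427 + (49 - 138))*60579) = 1/(-1/1605 + (-5427 - 89)*60579) = 1/(-1/1605 - 5516*60579) = 1/(-1/1605 - 334153764) = 1/(-536316791221/1605) = -1605/536316791221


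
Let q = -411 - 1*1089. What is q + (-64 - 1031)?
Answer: -2595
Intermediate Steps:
q = -1500 (q = -411 - 1089 = -1500)
q + (-64 - 1031) = -1500 + (-64 - 1031) = -1500 - 1095 = -2595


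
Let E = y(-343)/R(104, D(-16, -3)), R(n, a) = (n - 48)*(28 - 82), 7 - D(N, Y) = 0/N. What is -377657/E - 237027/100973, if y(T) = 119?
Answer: 16473521203293/1716541 ≈ 9.5969e+6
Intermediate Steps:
D(N, Y) = 7 (D(N, Y) = 7 - 0/N = 7 - 1*0 = 7 + 0 = 7)
R(n, a) = 2592 - 54*n (R(n, a) = (-48 + n)*(-54) = 2592 - 54*n)
E = -17/432 (E = 119/(2592 - 54*104) = 119/(2592 - 5616) = 119/(-3024) = 119*(-1/3024) = -17/432 ≈ -0.039352)
-377657/E - 237027/100973 = -377657/(-17/432) - 237027/100973 = -377657*(-432/17) - 237027*1/100973 = 163147824/17 - 237027/100973 = 16473521203293/1716541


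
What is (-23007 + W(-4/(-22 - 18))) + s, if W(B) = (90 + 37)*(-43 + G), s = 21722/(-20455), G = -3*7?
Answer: -636888147/20455 ≈ -31136.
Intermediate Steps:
G = -21
s = -21722/20455 (s = 21722*(-1/20455) = -21722/20455 ≈ -1.0619)
W(B) = -8128 (W(B) = (90 + 37)*(-43 - 21) = 127*(-64) = -8128)
(-23007 + W(-4/(-22 - 18))) + s = (-23007 - 8128) - 21722/20455 = -31135 - 21722/20455 = -636888147/20455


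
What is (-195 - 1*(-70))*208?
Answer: -26000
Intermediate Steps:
(-195 - 1*(-70))*208 = (-195 + 70)*208 = -125*208 = -26000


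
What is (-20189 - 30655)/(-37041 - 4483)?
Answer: 12711/10381 ≈ 1.2244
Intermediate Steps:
(-20189 - 30655)/(-37041 - 4483) = -50844/(-41524) = -50844*(-1/41524) = 12711/10381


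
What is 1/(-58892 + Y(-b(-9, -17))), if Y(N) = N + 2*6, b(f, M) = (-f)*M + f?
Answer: -1/58718 ≈ -1.7031e-5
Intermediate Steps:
b(f, M) = f - M*f (b(f, M) = -M*f + f = f - M*f)
Y(N) = 12 + N (Y(N) = N + 12 = 12 + N)
1/(-58892 + Y(-b(-9, -17))) = 1/(-58892 + (12 - (-9)*(1 - 1*(-17)))) = 1/(-58892 + (12 - (-9)*(1 + 17))) = 1/(-58892 + (12 - (-9)*18)) = 1/(-58892 + (12 - 1*(-162))) = 1/(-58892 + (12 + 162)) = 1/(-58892 + 174) = 1/(-58718) = -1/58718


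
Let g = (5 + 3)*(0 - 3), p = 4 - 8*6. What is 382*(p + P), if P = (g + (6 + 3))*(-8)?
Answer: 29032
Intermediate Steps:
p = -44 (p = 4 - 48 = -44)
g = -24 (g = 8*(-3) = -24)
P = 120 (P = (-24 + (6 + 3))*(-8) = (-24 + 9)*(-8) = -15*(-8) = 120)
382*(p + P) = 382*(-44 + 120) = 382*76 = 29032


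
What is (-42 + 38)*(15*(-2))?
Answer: 120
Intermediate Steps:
(-42 + 38)*(15*(-2)) = -4*(-30) = 120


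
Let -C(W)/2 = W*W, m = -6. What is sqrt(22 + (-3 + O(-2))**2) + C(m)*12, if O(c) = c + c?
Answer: -864 + sqrt(71) ≈ -855.57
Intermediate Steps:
O(c) = 2*c
C(W) = -2*W**2 (C(W) = -2*W*W = -2*W**2)
sqrt(22 + (-3 + O(-2))**2) + C(m)*12 = sqrt(22 + (-3 + 2*(-2))**2) - 2*(-6)**2*12 = sqrt(22 + (-3 - 4)**2) - 2*36*12 = sqrt(22 + (-7)**2) - 72*12 = sqrt(22 + 49) - 864 = sqrt(71) - 864 = -864 + sqrt(71)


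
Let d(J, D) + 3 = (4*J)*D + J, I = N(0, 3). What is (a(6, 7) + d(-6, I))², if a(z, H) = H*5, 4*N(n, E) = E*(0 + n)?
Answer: 676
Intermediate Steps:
N(n, E) = E*n/4 (N(n, E) = (E*(0 + n))/4 = (E*n)/4 = E*n/4)
a(z, H) = 5*H
I = 0 (I = (¼)*3*0 = 0)
d(J, D) = -3 + J + 4*D*J (d(J, D) = -3 + ((4*J)*D + J) = -3 + (4*D*J + J) = -3 + (J + 4*D*J) = -3 + J + 4*D*J)
(a(6, 7) + d(-6, I))² = (5*7 + (-3 - 6 + 4*0*(-6)))² = (35 + (-3 - 6 + 0))² = (35 - 9)² = 26² = 676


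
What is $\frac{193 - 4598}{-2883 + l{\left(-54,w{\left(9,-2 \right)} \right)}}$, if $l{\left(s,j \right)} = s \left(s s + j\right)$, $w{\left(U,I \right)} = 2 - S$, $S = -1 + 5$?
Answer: $\frac{4405}{160239} \approx 0.02749$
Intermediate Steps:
$S = 4$
$w{\left(U,I \right)} = -2$ ($w{\left(U,I \right)} = 2 - 4 = -2$)
$l{\left(s,j \right)} = s \left(j + s^{2}\right)$ ($l{\left(s,j \right)} = s \left(s^{2} + j\right) = s \left(j + s^{2}\right)$)
$\frac{193 - 4598}{-2883 + l{\left(-54,w{\left(9,-2 \right)} \right)}} = \frac{193 - 4598}{-2883 - 54 \left(-2 + \left(-54\right)^{2}\right)} = - \frac{4405}{-2883 - 54 \left(-2 + 2916\right)} = - \frac{4405}{-2883 - 157356} = - \frac{4405}{-160239} = \left(-4405\right) \left(- \frac{1}{160239}\right) = \frac{4405}{160239}$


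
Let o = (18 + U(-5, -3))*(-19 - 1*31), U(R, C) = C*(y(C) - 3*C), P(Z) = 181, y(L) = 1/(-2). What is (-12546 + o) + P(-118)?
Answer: -11990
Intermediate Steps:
y(L) = -½ (y(L) = 1*(-½) = -½)
U(R, C) = C*(-½ - 3*C)
o = 375 (o = (18 - ½*(-3)*(1 + 6*(-3)))*(-19 - 1*31) = (18 - ½*(-3)*(1 - 18))*(-19 - 31) = (18 - ½*(-3)*(-17))*(-50) = (18 - 51/2)*(-50) = -15/2*(-50) = 375)
(-12546 + o) + P(-118) = (-12546 + 375) + 181 = -12171 + 181 = -11990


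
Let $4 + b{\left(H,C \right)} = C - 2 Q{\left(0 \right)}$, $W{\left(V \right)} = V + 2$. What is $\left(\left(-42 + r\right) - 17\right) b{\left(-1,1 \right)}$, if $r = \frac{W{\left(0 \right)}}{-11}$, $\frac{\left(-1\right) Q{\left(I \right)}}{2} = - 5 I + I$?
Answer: $\frac{1953}{11} \approx 177.55$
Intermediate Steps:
$W{\left(V \right)} = 2 + V$
$Q{\left(I \right)} = 8 I$ ($Q{\left(I \right)} = - 2 \left(- 5 I + I\right) = - 2 \left(- 4 I\right) = 8 I$)
$r = - \frac{2}{11}$ ($r = \frac{2 + 0}{-11} = 2 \left(- \frac{1}{11}\right) = - \frac{2}{11} \approx -0.18182$)
$b{\left(H,C \right)} = -4 + C$ ($b{\left(H,C \right)} = -4 + \left(C - 2 \cdot 8 \cdot 0\right) = -4 + \left(C - 0\right) = -4 + \left(C + 0\right) = -4 + C$)
$\left(\left(-42 + r\right) - 17\right) b{\left(-1,1 \right)} = \left(\left(-42 - \frac{2}{11}\right) - 17\right) \left(-4 + 1\right) = \left(- \frac{464}{11} - 17\right) \left(-3\right) = \left(- \frac{651}{11}\right) \left(-3\right) = \frac{1953}{11}$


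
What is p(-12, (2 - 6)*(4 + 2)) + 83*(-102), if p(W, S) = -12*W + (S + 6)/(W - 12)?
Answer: -33285/4 ≈ -8321.3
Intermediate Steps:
p(W, S) = -12*W + (6 + S)/(-12 + W)
p(-12, (2 - 6)*(4 + 2)) + 83*(-102) = (6 + (2 - 6)*(4 + 2) - 12*(-12)**2 + 144*(-12))/(-12 - 12) + 83*(-102) = (6 - 4*6 - 12*144 - 1728)/(-24) - 8466 = -(6 - 24 - 1728 - 1728)/24 - 8466 = -1/24*(-3474) - 8466 = 579/4 - 8466 = -33285/4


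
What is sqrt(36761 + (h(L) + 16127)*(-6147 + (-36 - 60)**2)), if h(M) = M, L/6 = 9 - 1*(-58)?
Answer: sqrt(50764262) ≈ 7124.9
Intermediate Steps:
L = 402 (L = 6*(9 - 1*(-58)) = 6*(9 + 58) = 6*67 = 402)
sqrt(36761 + (h(L) + 16127)*(-6147 + (-36 - 60)**2)) = sqrt(36761 + (402 + 16127)*(-6147 + (-36 - 60)**2)) = sqrt(36761 + 16529*(-6147 + (-96)**2)) = sqrt(36761 + 16529*(-6147 + 9216)) = sqrt(36761 + 16529*3069) = sqrt(36761 + 50727501) = sqrt(50764262)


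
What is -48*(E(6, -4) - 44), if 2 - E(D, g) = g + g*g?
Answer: 2592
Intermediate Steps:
E(D, g) = 2 - g - g**2 (E(D, g) = 2 - (g + g*g) = 2 - (g + g**2) = 2 + (-g - g**2) = 2 - g - g**2)
-48*(E(6, -4) - 44) = -48*((2 - 1*(-4) - 1*(-4)**2) - 44) = -48*((2 + 4 - 1*16) - 44) = -48*((2 + 4 - 16) - 44) = -48*(-10 - 44) = -48*(-54) = 2592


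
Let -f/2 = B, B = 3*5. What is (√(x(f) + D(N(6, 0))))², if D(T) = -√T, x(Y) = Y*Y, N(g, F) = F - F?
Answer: 900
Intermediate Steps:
B = 15
N(g, F) = 0
f = -30 (f = -2*15 = -30)
x(Y) = Y²
(√(x(f) + D(N(6, 0))))² = (√((-30)² - √0))² = (√(900 - 1*0))² = (√(900 + 0))² = (√900)² = 30² = 900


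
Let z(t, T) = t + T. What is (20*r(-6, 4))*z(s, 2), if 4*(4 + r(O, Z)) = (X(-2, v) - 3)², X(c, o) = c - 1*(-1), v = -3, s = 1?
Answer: 0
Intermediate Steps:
X(c, o) = 1 + c (X(c, o) = c + 1 = 1 + c)
r(O, Z) = 0 (r(O, Z) = -4 + ((1 - 2) - 3)²/4 = -4 + (-1 - 3)²/4 = -4 + (¼)*(-4)² = -4 + (¼)*16 = -4 + 4 = 0)
z(t, T) = T + t
(20*r(-6, 4))*z(s, 2) = (20*0)*(2 + 1) = 0*3 = 0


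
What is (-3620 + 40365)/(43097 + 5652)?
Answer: 36745/48749 ≈ 0.75376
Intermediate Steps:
(-3620 + 40365)/(43097 + 5652) = 36745/48749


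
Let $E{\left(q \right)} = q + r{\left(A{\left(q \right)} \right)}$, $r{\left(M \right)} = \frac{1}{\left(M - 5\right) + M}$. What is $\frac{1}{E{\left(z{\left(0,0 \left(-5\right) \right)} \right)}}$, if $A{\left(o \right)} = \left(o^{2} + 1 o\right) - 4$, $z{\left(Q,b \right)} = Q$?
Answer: $-13$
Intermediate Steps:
$A{\left(o \right)} = -4 + o + o^{2}$ ($A{\left(o \right)} = \left(o^{2} + o\right) - 4 = \left(o + o^{2}\right) - 4 = -4 + o + o^{2}$)
$r{\left(M \right)} = \frac{1}{-5 + 2 M}$ ($r{\left(M \right)} = \frac{1}{\left(M - 5\right) + M} = \frac{1}{\left(-5 + M\right) + M} = \frac{1}{-5 + 2 M}$)
$E{\left(q \right)} = q + \frac{1}{-13 + 2 q + 2 q^{2}}$ ($E{\left(q \right)} = q + \frac{1}{-5 + 2 \left(-4 + q + q^{2}\right)} = q + \frac{1}{-5 + \left(-8 + 2 q + 2 q^{2}\right)} = q + \frac{1}{-13 + 2 q + 2 q^{2}}$)
$\frac{1}{E{\left(z{\left(0,0 \left(-5\right) \right)} \right)}} = \frac{1}{0 + \frac{1}{-13 + 2 \cdot 0 + 2 \cdot 0^{2}}} = \frac{1}{0 + \frac{1}{-13 + 0 + 2 \cdot 0}} = \frac{1}{0 + \frac{1}{-13 + 0 + 0}} = \frac{1}{0 + \frac{1}{-13}} = \frac{1}{0 - \frac{1}{13}} = \frac{1}{- \frac{1}{13}} = -13$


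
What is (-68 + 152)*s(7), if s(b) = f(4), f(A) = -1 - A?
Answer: -420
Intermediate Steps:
s(b) = -5 (s(b) = -1 - 1*4 = -1 - 4 = -5)
(-68 + 152)*s(7) = (-68 + 152)*(-5) = 84*(-5) = -420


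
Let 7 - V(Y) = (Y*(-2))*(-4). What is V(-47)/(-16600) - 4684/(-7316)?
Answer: 18738093/30361400 ≈ 0.61717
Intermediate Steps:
V(Y) = 7 - 8*Y (V(Y) = 7 - Y*(-2)*(-4) = 7 - (-2*Y)*(-4) = 7 - 8*Y)
V(-47)/(-16600) - 4684/(-7316) = (7 - 8*(-47))/(-16600) - 4684/(-7316) = (7 + 376)*(-1/16600) - 4684*(-1/7316) = 383*(-1/16600) + 1171/1829 = -383/16600 + 1171/1829 = 18738093/30361400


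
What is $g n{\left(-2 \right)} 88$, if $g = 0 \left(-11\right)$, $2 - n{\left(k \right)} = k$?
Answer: $0$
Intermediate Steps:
$n{\left(k \right)} = 2 - k$
$g = 0$
$g n{\left(-2 \right)} 88 = 0 \left(2 - -2\right) 88 = 0 \left(2 + 2\right) 88 = 0 \cdot 4 \cdot 88 = 0 \cdot 88 = 0$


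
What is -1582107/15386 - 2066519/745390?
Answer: -302770549516/2867142635 ≈ -105.60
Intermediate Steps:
-1582107/15386 - 2066519/745390 = -302770549516/2867142635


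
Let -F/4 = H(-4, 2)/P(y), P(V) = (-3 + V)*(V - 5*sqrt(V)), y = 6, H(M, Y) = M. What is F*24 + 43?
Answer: 689/19 - 320*sqrt(6)/57 ≈ 22.512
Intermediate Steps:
F = 16/(18 - 15*sqrt(6)) (F = -(-16)/(6**2 - 30*sqrt(6) - 3*6 + 15*sqrt(6)) = -(-16)/(36 - 30*sqrt(6) - 18 + 15*sqrt(6)) = -(-16)/(18 - 15*sqrt(6)) = 16/(18 - 15*sqrt(6)) ≈ -0.85368)
F*24 + 43 = (-16/57 - 40*sqrt(6)/171)*24 + 43 = (-128/19 - 320*sqrt(6)/57) + 43 = 689/19 - 320*sqrt(6)/57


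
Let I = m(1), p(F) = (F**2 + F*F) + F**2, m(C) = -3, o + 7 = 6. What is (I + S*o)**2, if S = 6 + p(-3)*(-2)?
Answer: 2025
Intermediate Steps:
o = -1 (o = -7 + 6 = -1)
p(F) = 3*F**2 (p(F) = (F**2 + F**2) + F**2 = 2*F**2 + F**2 = 3*F**2)
I = -3
S = -48 (S = 6 + (3*(-3)**2)*(-2) = 6 + (3*9)*(-2) = 6 + 27*(-2) = 6 - 54 = -48)
(I + S*o)**2 = (-3 - 48*(-1))**2 = (-3 + 48)**2 = 45**2 = 2025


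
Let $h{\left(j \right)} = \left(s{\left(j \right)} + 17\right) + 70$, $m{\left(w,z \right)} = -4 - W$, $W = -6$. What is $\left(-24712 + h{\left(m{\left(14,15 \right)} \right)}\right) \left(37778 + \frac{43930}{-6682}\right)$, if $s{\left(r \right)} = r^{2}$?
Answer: $- \frac{3107030672793}{3341} \approx -9.2997 \cdot 10^{8}$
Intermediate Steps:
$m{\left(w,z \right)} = 2$ ($m{\left(w,z \right)} = -4 - -6 = -4 + 6 = 2$)
$h{\left(j \right)} = 87 + j^{2}$ ($h{\left(j \right)} = \left(j^{2} + 17\right) + 70 = \left(17 + j^{2}\right) + 70 = 87 + j^{2}$)
$\left(-24712 + h{\left(m{\left(14,15 \right)} \right)}\right) \left(37778 + \frac{43930}{-6682}\right) = \left(-24712 + \left(87 + 2^{2}\right)\right) \left(37778 + \frac{43930}{-6682}\right) = \left(-24712 + \left(87 + 4\right)\right) \left(37778 + 43930 \left(- \frac{1}{6682}\right)\right) = \left(-24712 + 91\right) \left(37778 - \frac{21965}{3341}\right) = \left(-24621\right) \frac{126194333}{3341} = - \frac{3107030672793}{3341}$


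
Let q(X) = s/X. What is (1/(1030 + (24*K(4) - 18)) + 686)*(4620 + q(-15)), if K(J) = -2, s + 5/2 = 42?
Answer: 6106975327/1928 ≈ 3.1675e+6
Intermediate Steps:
s = 79/2 (s = -5/2 + 42 = 79/2 ≈ 39.500)
q(X) = 79/(2*X)
(1/(1030 + (24*K(4) - 18)) + 686)*(4620 + q(-15)) = (1/(1030 + (24*(-2) - 18)) + 686)*(4620 + (79/2)/(-15)) = (1/(1030 + (-48 - 18)) + 686)*(4620 + (79/2)*(-1/15)) = (1/(1030 - 66) + 686)*(4620 - 79/30) = (1/964 + 686)*(138521/30) = (661305/964)*(138521/30) = 6106975327/1928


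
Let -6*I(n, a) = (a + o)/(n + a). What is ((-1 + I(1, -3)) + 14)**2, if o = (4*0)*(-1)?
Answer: 2601/16 ≈ 162.56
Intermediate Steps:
o = 0 (o = 0*(-1) = 0)
I(n, a) = -a/(6*(a + n)) (I(n, a) = -(a + 0)/(6*(n + a)) = -a/(6*(a + n)))
((-1 + I(1, -3)) + 14)**2 = ((-1 - 1*(-3)/(6*(-3) + 6*1)) + 14)**2 = ((-1 - 1*(-3)/(-18 + 6)) + 14)**2 = ((-1 - 1*(-3)/(-12)) + 14)**2 = ((-1 - 1*(-3)*(-1/12)) + 14)**2 = ((-1 - 1/4) + 14)**2 = (-5/4 + 14)**2 = (51/4)**2 = 2601/16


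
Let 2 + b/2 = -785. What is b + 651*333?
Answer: 215209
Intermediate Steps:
b = -1574 (b = -4 + 2*(-785) = -4 - 1570 = -1574)
b + 651*333 = -1574 + 651*333 = -1574 + 216783 = 215209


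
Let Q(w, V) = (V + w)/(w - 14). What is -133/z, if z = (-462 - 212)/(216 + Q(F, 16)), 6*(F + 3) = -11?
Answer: 3237353/76162 ≈ 42.506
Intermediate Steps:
F = -29/6 (F = -3 + (⅙)*(-11) = -3 - 11/6 = -29/6 ≈ -4.8333)
Q(w, V) = (V + w)/(-14 + w)
z = -76162/24341 (z = (-462 - 212)/(216 + (16 - 29/6)/(-14 - 29/6)) = -674/(216 + (67/6)/(-113/6)) = -674/(216 - 6/113*67/6) = -674/(216 - 67/113) = -674/24341/113 = -674*113/24341 = -76162/24341 ≈ -3.1290)
-133/z = -133/(-76162/24341) = -133*(-24341/76162) = 3237353/76162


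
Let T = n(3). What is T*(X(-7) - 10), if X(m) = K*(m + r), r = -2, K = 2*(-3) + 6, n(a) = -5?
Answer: 50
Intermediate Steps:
K = 0 (K = -6 + 6 = 0)
T = -5
X(m) = 0 (X(m) = 0*(m - 2) = 0*(-2 + m) = 0)
T*(X(-7) - 10) = -5*(0 - 10) = -5*(-10) = 50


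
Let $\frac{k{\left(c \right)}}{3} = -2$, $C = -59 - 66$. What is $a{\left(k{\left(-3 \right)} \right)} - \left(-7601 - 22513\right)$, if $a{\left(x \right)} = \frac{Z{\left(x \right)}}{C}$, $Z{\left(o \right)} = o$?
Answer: $\frac{3764256}{125} \approx 30114.0$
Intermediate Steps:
$C = -125$ ($C = -59 - 66 = -125$)
$k{\left(c \right)} = -6$ ($k{\left(c \right)} = 3 \left(-2\right) = -6$)
$a{\left(x \right)} = - \frac{x}{125}$ ($a{\left(x \right)} = \frac{x}{-125} = x \left(- \frac{1}{125}\right) = - \frac{x}{125}$)
$a{\left(k{\left(-3 \right)} \right)} - \left(-7601 - 22513\right) = \left(- \frac{1}{125}\right) \left(-6\right) - \left(-7601 - 22513\right) = \frac{6}{125} - -30114 = \frac{6}{125} + 30114 = \frac{3764256}{125}$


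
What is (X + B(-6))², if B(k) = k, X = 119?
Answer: 12769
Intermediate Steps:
(X + B(-6))² = (119 - 6)² = 113² = 12769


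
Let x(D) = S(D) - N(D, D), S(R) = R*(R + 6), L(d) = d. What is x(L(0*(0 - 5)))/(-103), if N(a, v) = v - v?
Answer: 0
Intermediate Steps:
N(a, v) = 0
S(R) = R*(6 + R)
x(D) = D*(6 + D) (x(D) = D*(6 + D) - 1*0 = D*(6 + D) + 0 = D*(6 + D))
x(L(0*(0 - 5)))/(-103) = ((0*(0 - 5))*(6 + 0*(0 - 5)))/(-103) = ((0*(-5))*(6 + 0*(-5)))*(-1/103) = (0*(6 + 0))*(-1/103) = (0*6)*(-1/103) = 0*(-1/103) = 0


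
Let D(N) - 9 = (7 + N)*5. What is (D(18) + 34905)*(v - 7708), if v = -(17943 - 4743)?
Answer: -732595412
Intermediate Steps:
v = -13200 (v = -1*13200 = -13200)
D(N) = 44 + 5*N (D(N) = 9 + (7 + N)*5 = 9 + (35 + 5*N) = 44 + 5*N)
(D(18) + 34905)*(v - 7708) = ((44 + 5*18) + 34905)*(-13200 - 7708) = ((44 + 90) + 34905)*(-20908) = (134 + 34905)*(-20908) = 35039*(-20908) = -732595412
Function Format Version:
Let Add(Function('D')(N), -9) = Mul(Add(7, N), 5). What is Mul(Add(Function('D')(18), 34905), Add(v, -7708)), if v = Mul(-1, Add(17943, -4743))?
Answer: -732595412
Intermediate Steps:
v = -13200 (v = Mul(-1, 13200) = -13200)
Function('D')(N) = Add(44, Mul(5, N)) (Function('D')(N) = Add(9, Mul(Add(7, N), 5)) = Add(9, Add(35, Mul(5, N))) = Add(44, Mul(5, N)))
Mul(Add(Function('D')(18), 34905), Add(v, -7708)) = Mul(Add(Add(44, Mul(5, 18)), 34905), Add(-13200, -7708)) = Mul(Add(Add(44, 90), 34905), -20908) = Mul(Add(134, 34905), -20908) = Mul(35039, -20908) = -732595412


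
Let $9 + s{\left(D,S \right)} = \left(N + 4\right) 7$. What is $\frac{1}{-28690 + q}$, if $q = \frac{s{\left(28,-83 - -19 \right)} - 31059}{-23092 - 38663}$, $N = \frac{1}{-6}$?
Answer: $- \frac{370530}{10630319453} \approx -3.4856 \cdot 10^{-5}$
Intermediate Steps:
$N = - \frac{1}{6} \approx -0.16667$
$s{\left(D,S \right)} = \frac{107}{6}$ ($s{\left(D,S \right)} = -9 + \left(- \frac{1}{6} + 4\right) 7 = -9 + \frac{23}{6} \cdot 7 = -9 + \frac{161}{6} = \frac{107}{6}$)
$q = \frac{186247}{370530}$ ($q = \frac{\frac{107}{6} - 31059}{-23092 - 38663} = - \frac{186247}{6 \left(-61755\right)} = \left(- \frac{186247}{6}\right) \left(- \frac{1}{61755}\right) = \frac{186247}{370530} \approx 0.50265$)
$\frac{1}{-28690 + q} = \frac{1}{-28690 + \frac{186247}{370530}} = \frac{1}{- \frac{10630319453}{370530}} = - \frac{370530}{10630319453}$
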